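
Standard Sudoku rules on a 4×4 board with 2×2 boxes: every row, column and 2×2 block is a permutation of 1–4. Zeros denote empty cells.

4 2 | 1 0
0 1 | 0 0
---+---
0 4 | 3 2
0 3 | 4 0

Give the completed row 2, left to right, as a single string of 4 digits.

R1C4 = 3 (sole candidate).
R2C1 = 3: row 2 has {1}; col 1 has {4}; box has {1,2,4} → only 3 remains.
R2C3 = 2: row 2 has {1,3}; col 3 has {1,3,4}; box has {1,3} → only 2 remains.
R2C4 = 4: row 2 has {1,2,3}; col 4 has {2,3}; box has {1,2,3} → only 4 remains.

3124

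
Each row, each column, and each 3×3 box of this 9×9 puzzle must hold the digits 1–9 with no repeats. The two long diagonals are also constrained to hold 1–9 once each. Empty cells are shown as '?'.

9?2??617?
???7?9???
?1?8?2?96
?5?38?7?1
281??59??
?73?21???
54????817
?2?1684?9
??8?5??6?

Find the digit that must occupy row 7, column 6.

row 1, column 2 = 3 (sole candidate).
row 1, column 5 = 4 (sole candidate).
row 2, column 2 = 6 (sole candidate).
row 3, column 5 = 3 (sole candidate).
row 3, column 7 = 5 (sole candidate).
row 4, column 6 = 4 (sole candidate).
row 4, column 8 = 2 (sole candidate).
row 5, column 4 = 6 (sole candidate).
row 5, column 5 = 7 (sole candidate).
row 6, column 4 = 9 (sole candidate).
row 6, column 7 = 6 (sole candidate).
row 7, column 3 = 6 (sole candidate).
row 7, column 4 = 2 (sole candidate).
row 7, column 5 = 9 (sole candidate).
row 7, column 6 = 3: row 7 has {1,2,4,5,6,7,8,9}; col 6 has {1,2,4,5,6,8,9}; box has {1,2,5,6,8,9} → only 3 remains.

3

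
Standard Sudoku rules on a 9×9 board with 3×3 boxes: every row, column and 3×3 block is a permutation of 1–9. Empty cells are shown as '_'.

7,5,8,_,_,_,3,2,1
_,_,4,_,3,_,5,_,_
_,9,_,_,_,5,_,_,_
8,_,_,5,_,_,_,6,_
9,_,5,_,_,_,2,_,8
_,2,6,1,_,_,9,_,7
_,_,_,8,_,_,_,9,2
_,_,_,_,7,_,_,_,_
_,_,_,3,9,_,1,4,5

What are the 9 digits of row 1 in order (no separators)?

row 4, column 7 = 4 (sole candidate).
row 4, column 9 = 3 (sole candidate).
row 5, column 8 = 1 (sole candidate).
row 6, column 8 = 5 (sole candidate).
row 8, column 9 = 6 (sole candidate).
row 2, column 9 = 9 (sole candidate).
row 3, column 9 = 4 (sole candidate).
row 4, column 5 = 2 (sole candidate).
row 7, column 7 = 7 (sole candidate).
row 8, column 7 = 8 (sole candidate).
row 8, column 8 = 3 (sole candidate).
row 3, column 7 = 6 (sole candidate).
row 4, column 6 = 9 (hidden single in row 4).
row 1, column 4 = 9: in row 1, 9 can only go here (every other open cell in that row sees a 9).
row 8, column 1 = 5 (hidden single in row 8).
row 8, column 3 = 9 (hidden single in row 8).
row 7, column 5 = 5 (hidden single in row 7).
row 9, column 2 = 8 (hidden single in row 9).
row 9, column 3 = 7 (hidden single in row 9).
row 4, column 3 = 1 (sole candidate).
row 7, column 3 = 3 (sole candidate).
row 3, column 3 = 2 (sole candidate).
row 3, column 4 = 7 (sole candidate).
row 3, column 8 = 8 (sole candidate).
row 4, column 2 = 7 (sole candidate).
row 2, column 8 = 7 (sole candidate).
row 3, column 5 = 1 (sole candidate).
row 3, column 1 = 3 (sole candidate).
row 6, column 1 = 4 (sole candidate).
row 6, column 5 = 8 (sole candidate).
row 6, column 6 = 3 (sole candidate).
row 5, column 2 = 3 (sole candidate).
row 2, column 6 = 8 (hidden single in row 2).
row 2, column 4 = 2 (hidden single in row 2).
row 8, column 4 = 4 (sole candidate).
row 5, column 4 = 6 (sole candidate).
row 5, column 5 = 4 (sole candidate).
row 5, column 6 = 7 (sole candidate).
row 8, column 2 = 1 (sole candidate).
row 8, column 6 = 2 (sole candidate).
row 9, column 6 = 6 (sole candidate).
row 1, column 5 = 6: row 1 has {1,2,3,5,7,8,9}; col 5 has {1,2,3,4,5,7,8,9}; box has {1,2,3,5,7,8,9} → only 6 remains.
row 1, column 6 = 4: row 1 has {1,2,3,5,6,7,8,9}; col 6 has {2,3,5,6,7,8,9}; box has {1,2,3,5,6,7,8,9} → only 4 remains.

758964321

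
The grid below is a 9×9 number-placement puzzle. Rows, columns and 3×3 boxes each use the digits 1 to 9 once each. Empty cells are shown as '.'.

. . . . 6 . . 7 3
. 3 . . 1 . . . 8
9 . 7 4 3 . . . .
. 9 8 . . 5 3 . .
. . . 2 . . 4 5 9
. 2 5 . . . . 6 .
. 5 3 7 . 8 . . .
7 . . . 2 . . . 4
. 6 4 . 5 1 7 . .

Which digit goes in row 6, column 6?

row 3, column 6 = 2: row 3 has {3,4,7,9}; col 6 has {1,5,8}; box has {1,3,4,6} → only 2 remains.
row 3, column 8 = 1: row 3 has {2,3,4,7,9}; col 8 has {5,6,7}; box has {3,7,8} → only 1 remains.
row 4, column 8 = 2: row 4 has {3,5,8,9}; col 8 has {1,5,6,7}; box has {3,4,5,6,9} → only 2 remains.
row 7, column 8 = 9: row 7 has {3,5,7,8}; col 8 has {1,2,5,6,7}; box has {4,7} → only 9 remains.
row 9, column 9 = 2: row 9 has {1,4,5,6,7}; col 9 has {3,4,8,9}; box has {4,7,9} → only 2 remains.
row 1, column 6 = 9: row 1 has {3,6,7}; col 6 has {1,2,5,8}; box has {1,2,3,4,6} → only 9 remains.
row 2, column 4 = 5: row 2 has {1,3,8}; col 4 has {2,4,7}; box has {1,2,3,4,6,9} → only 5 remains.
row 2, column 6 = 7: row 2 has {1,3,5,8}; col 6 has {1,2,5,8,9}; box has {1,2,3,4,5,6,9} → only 7 remains.
row 2, column 8 = 4: row 2 has {1,3,5,7,8}; col 8 has {1,2,5,6,7,9}; box has {1,3,7,8} → only 4 remains.
row 3, column 2 = 8: row 3 has {1,2,3,4,7,9}; col 2 has {2,3,5,6,9}; box has {3,7,9} → only 8 remains.
row 7, column 5 = 4: row 7 has {3,5,7,8,9}; col 5 has {1,2,3,5,6}; box has {1,2,5,7,8} → only 4 remains.
row 8, column 2 = 1: row 8 has {2,4,7}; col 2 has {2,3,5,6,8,9}; box has {3,4,5,6,7} → only 1 remains.
row 8, column 3 = 9: row 8 has {1,2,4,7}; col 3 has {3,4,5,7,8}; box has {1,3,4,5,6,7} → only 9 remains.
row 9, column 1 = 8: row 9 has {1,2,4,5,6,7}; col 1 has {7,9}; box has {1,3,4,5,6,7,9} → only 8 remains.
row 9, column 8 = 3: row 9 has {1,2,4,5,6,7,8}; col 8 has {1,2,4,5,6,7,9}; box has {2,4,7,9} → only 3 remains.
row 1, column 2 = 4: row 1 has {3,6,7,9}; col 2 has {1,2,3,5,6,8,9}; box has {3,7,8,9} → only 4 remains.
row 1, column 4 = 8: row 1 has {3,4,6,7,9}; col 4 has {2,4,5,7}; box has {1,2,3,4,5,6,7,9} → only 8 remains.
row 4, column 5 = 7: row 4 has {2,3,5,8,9}; col 5 has {1,2,3,4,5,6}; box has {2,5} → only 7 remains.
row 4, column 9 = 1: row 4 has {2,3,5,7,8,9}; col 9 has {2,3,4,8,9}; box has {2,3,4,5,6,9} → only 1 remains.
row 5, column 2 = 7: row 5 has {2,4,5,9}; col 2 has {1,2,3,4,5,6,8,9}; box has {2,5,8,9} → only 7 remains.
row 5, column 5 = 8: row 5 has {2,4,5,7,9}; col 5 has {1,2,3,4,5,6,7}; box has {2,5,7} → only 8 remains.
row 6, column 5 = 9: row 6 has {2,5,6}; col 5 has {1,2,3,4,5,6,7,8}; box has {2,5,7,8} → only 9 remains.
row 6, column 7 = 8: row 6 has {2,5,6,9}; col 7 has {3,4,7}; box has {1,2,3,4,5,6,9} → only 8 remains.
row 6, column 9 = 7: row 6 has {2,5,6,8,9}; col 9 has {1,2,3,4,8,9}; box has {1,2,3,4,5,6,8,9} → only 7 remains.
row 7, column 1 = 2: row 7 has {3,4,5,7,8,9}; col 1 has {7,8,9}; box has {1,3,4,5,6,7,8,9} → only 2 remains.
row 7, column 9 = 6: row 7 has {2,3,4,5,7,8,9}; col 9 has {1,2,3,4,7,8,9}; box has {2,3,4,7,9} → only 6 remains.
row 8, column 7 = 5: row 8 has {1,2,4,7,9}; col 7 has {3,4,7,8}; box has {2,3,4,6,7,9} → only 5 remains.
row 8, column 8 = 8: row 8 has {1,2,4,5,7,9}; col 8 has {1,2,3,4,5,6,7,9}; box has {2,3,4,5,6,7,9} → only 8 remains.
row 9, column 4 = 9: row 9 has {1,2,3,4,5,6,7,8}; col 4 has {2,4,5,7,8}; box has {1,2,4,5,7,8} → only 9 remains.
row 1, column 7 = 2: row 1 has {3,4,6,7,8,9}; col 7 has {3,4,5,7,8}; box has {1,3,4,7,8} → only 2 remains.
row 2, column 1 = 6: row 2 has {1,3,4,5,7,8}; col 1 has {2,7,8,9}; box has {3,4,7,8,9} → only 6 remains.
row 2, column 3 = 2: row 2 has {1,3,4,5,6,7,8}; col 3 has {3,4,5,7,8,9}; box has {3,4,6,7,8,9} → only 2 remains.
row 2, column 7 = 9: row 2 has {1,2,3,4,5,6,7,8}; col 7 has {2,3,4,5,7,8}; box has {1,2,3,4,7,8} → only 9 remains.
row 3, column 7 = 6: row 3 has {1,2,3,4,7,8,9}; col 7 has {2,3,4,5,7,8,9}; box has {1,2,3,4,7,8,9} → only 6 remains.
row 3, column 9 = 5: row 3 has {1,2,3,4,6,7,8,9}; col 9 has {1,2,3,4,6,7,8,9}; box has {1,2,3,4,6,7,8,9} → only 5 remains.
row 4, column 1 = 4: row 4 has {1,2,3,5,7,8,9}; col 1 has {2,6,7,8,9}; box has {2,5,7,8,9} → only 4 remains.
row 4, column 4 = 6: row 4 has {1,2,3,4,5,7,8,9}; col 4 has {2,4,5,7,8,9}; box has {2,5,7,8,9} → only 6 remains.
row 5, column 6 = 3: row 5 has {2,4,5,7,8,9}; col 6 has {1,2,5,7,8,9}; box has {2,5,6,7,8,9} → only 3 remains.
row 6, column 4 = 1: row 6 has {2,5,6,7,8,9}; col 4 has {2,4,5,6,7,8,9}; box has {2,3,5,6,7,8,9} → only 1 remains.
row 6, column 6 = 4: row 6 has {1,2,5,6,7,8,9}; col 6 has {1,2,3,5,7,8,9}; box has {1,2,3,5,6,7,8,9} → only 4 remains.

4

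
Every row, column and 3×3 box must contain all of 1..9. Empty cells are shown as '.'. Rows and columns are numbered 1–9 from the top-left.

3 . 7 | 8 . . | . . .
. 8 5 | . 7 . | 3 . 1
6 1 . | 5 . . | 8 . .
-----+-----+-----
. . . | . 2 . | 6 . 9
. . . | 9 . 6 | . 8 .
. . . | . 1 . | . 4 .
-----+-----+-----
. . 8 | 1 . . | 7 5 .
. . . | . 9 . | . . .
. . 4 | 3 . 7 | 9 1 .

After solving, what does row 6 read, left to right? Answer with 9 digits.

r6c4 = 7: row 6 has {1,4}; col 4 has {1,3,5,8,9}; box has {1,2,6,9} → only 7 remains.
r4c4 = 4 (sole candidate).
r1c6 = 1 (hidden single in row 1).
r9c5 = 8 (hidden single in column 5).
r8c9 = 8 (hidden single in row 8).
r5c5 = 5 (hidden single in column 5).
r3c5 = 3 (hidden single in column 5).
r8c6 = 5 (hidden single in column 6).
r8c7 = 4 (hidden single in row 8).
r5c7 = 1 (hidden single in column 7).
Singles propagation stalls before every target cell is settled. Branch on r3c3 (candidates {2,9}).
  Try r3c3 = 2: this forces r5c3=3, r4c3=1, r8c3=6, r8c4=2, r8c8=3, r2c4=6, r4c8=7, r5c9=2; then box 9 has no cell left for 2 — contradiction.
So r3c3 = 9.
r1c8 = 9 (hidden single in row 1).
r2c6 = 9 (hidden single in row 2).
r2c1 = 4 (hidden single in row 2).
r1c2 = 2 (sole candidate).
r1c7 = 5 (sole candidate).
r6c7 = 2: row 6 has {1,4,7}; col 7 has {1,3,4,5,6,7,8,9}; box has {1,4,6,8,9} → only 2 remains.
r5c2 = 4 (hidden single in row 5).
r6c9 = 5: in column 9, 5 can only go here (every other open cell in that column sees a 5).
Singles propagation stalls; r6c3 is still open with candidates {3,6}.
  Try r6c3 = 3: this forces r4c3=1, r5c3=2, r6c6=8, r8c3=6, r8c4=2, r8c8=3, r9c2=5, r2c4=6; then column 8 has no cell left for 6 — contradiction.
So r6c3 = 6.
Singles propagation stalls; r6c2 is still open with candidates {3,9}.
  Try r6c2 = 3: this forces r4c3=1, r5c3=2, r6c6=8, r8c3=3, r4c6=3; then column 8 has no cell left for 3 — contradiction.
So r6c2 = 9.
r6c1 = 8: row 6 has {1,2,4,5,6,7,9}; col 1 has {3,4,6}; box has {4,6,9} → only 8 remains.
r6c6 = 3: row 6 has {1,2,4,5,6,7,8,9}; col 6 has {1,5,6,7,9}; box has {1,2,4,5,6,7,9} → only 3 remains.

896713245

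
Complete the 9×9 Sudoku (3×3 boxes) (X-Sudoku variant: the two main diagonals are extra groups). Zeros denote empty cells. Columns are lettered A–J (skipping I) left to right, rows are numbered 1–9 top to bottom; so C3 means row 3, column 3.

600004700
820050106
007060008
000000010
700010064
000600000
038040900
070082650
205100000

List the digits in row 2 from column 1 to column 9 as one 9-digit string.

823759146

A7 = 1 (sole candidate).
J9 = 3 (sole candidate).
F6 = 8 (sole candidate).
J8 = 1 (sole candidate).
D4 = 4 (sole candidate).
D1 = 8 (hidden single in row 1).
F7 = 6 (hidden single in row 7).
D7 = 5 (hidden single in row 7).
D8 = 3 (hidden single in row 8).
B9 = 6 (hidden single in row 9).
C4 = 6 (hidden single in row 4).
D2 = 7: in column 4, 7 can only go here (every other open cell in that column sees a 7).
F3 = 1 (hidden single in column 6).
F9 = 7 (hidden single in column 6).
E9 = 9 (sole candidate).
H9 = 8 (hidden single in column 8).
G9 = 4 (sole candidate).
H2 = 4: in anti-diagonal, 4 can only go here (every other open cell in that diagonal sees a 4).
Singles propagation stalls before every target cell is settled. Branch on G3 (candidates {3,5}).
  Try G3 = 3: this forces H6=3, A4=3, F5=3, F2=9, D3=2, H3=9; then anti-diagonal has no cell left for 9 — contradiction.
So G3 = 5.
J1 = 9 (sole candidate).
F4 = 3 (sole candidate).
F2 = 9: row 2 has {1,2,4,5,6,7,8}; col 6 has {1,2,3,4,6,7,8}; box has {1,4,5,6,7,8} → only 9 remains.
D3 = 2 (sole candidate).
H3 = 3 (sole candidate).
D5 = 9 (sole candidate).
F5 = 5 (sole candidate).
E1 = 3 (sole candidate).
H1 = 2 (sole candidate).
C2 = 3: row 2 has {1,2,4,5,6,7,8,9}; col 3 has {5,6,7,8}; box has {2,6,7,8} → only 3 remains.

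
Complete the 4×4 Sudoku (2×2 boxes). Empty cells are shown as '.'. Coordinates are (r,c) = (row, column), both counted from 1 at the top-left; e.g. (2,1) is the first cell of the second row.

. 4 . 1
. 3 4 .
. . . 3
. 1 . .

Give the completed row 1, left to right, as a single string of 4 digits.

(1,1) = 2: row 1 has {1,4}; col 1 has {}; box has {3,4} → only 2 remains.
(1,3) = 3: row 1 has {1,2,4}; col 3 has {4}; box has {1,4} → only 3 remains.

2431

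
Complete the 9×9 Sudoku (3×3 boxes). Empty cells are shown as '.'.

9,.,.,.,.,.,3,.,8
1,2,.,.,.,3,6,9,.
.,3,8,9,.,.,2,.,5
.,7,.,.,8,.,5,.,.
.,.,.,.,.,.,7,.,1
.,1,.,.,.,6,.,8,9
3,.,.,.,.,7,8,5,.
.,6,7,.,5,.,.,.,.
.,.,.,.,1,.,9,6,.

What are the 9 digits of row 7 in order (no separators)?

r6c7 = 4: row 6 has {1,6,8,9}; col 7 has {2,3,5,6,7,8,9}; box has {1,5,7,8,9} → only 4 remains.
r8c7 = 1: row 8 has {5,6,7}; col 7 has {2,3,4,5,6,7,8,9}; box has {5,6,8,9} → only 1 remains.
r2c4 = 8: in row 2, 8 can only go here (every other open cell in that row sees an 8).
r2c3 = 5: in row 2, 5 can only go here (every other open cell in that row sees a 5).
r1c2 = 4: row 1 has {3,8,9}; col 2 has {1,2,3,6,7}; box has {1,2,3,5,8,9} → only 4 remains.
r1c3 = 6: row 1 has {3,4,8,9}; col 3 has {5,7,8}; box has {1,2,3,4,5,8,9} → only 6 remains.
r3c1 = 7: row 3 has {2,3,5,8,9}; col 1 has {1,3,9}; box has {1,2,3,4,5,6,8,9} → only 7 remains.
r7c2 = 9: row 7 has {3,5,7,8}; col 2 has {1,2,3,4,6,7}; box has {3,6,7} → only 9 remains.
r3c5 = 6: in row 3, 6 can only go here (every other open cell in that row sees a 6).
r5c1 = 6: in row 5, 6 can only go here (every other open cell in that row sees a 6).
r4c9 = 6: in row 4, 6 can only go here (every other open cell in that row sees a 6).
r5c2 = 8: in row 5, 8 can only go here (every other open cell in that row sees an 8).
r9c2 = 5: row 9 has {1,6,9}; col 2 has {1,2,3,4,6,7,8,9}; box has {3,6,7,9} → only 5 remains.
r7c3 = 1: in row 7, 1 can only go here (every other open cell in that row sees a 1).
r7c4 = 6: in row 7, 6 can only go here (every other open cell in that row sees a 6).
r8c6 = 9: in row 8, 9 can only go here (every other open cell in that row sees a 9).
r4c3 = 9: in row 4, 9 can only go here (every other open cell in that row sees a 9).
r5c5 = 9: in row 5, 9 can only go here (every other open cell in that row sees a 9).
r8c1 = 8: in row 8, 8 can only go here (every other open cell in that row sees an 8).
r9c9 = 7: in row 9, 7 can only go here (every other open cell in that row sees a 7).
r9c6 = 8: in row 9, 8 can only go here (every other open cell in that row sees an 8).
r2c9 = 4: row 2 has {1,2,3,5,6,8,9}; col 9 has {1,5,6,7,8,9}; box has {2,3,5,6,8,9} → only 4 remains.
r3c8 = 1: row 3 has {2,3,5,6,7,8,9}; col 8 has {5,6,8,9}; box has {2,3,4,5,6,8,9} → only 1 remains.
r7c9 = 2: row 7 has {1,3,5,6,7,8,9}; col 9 has {1,4,5,6,7,8,9}; box has {1,5,6,7,8,9} → only 2 remains.
r8c9 = 3: row 8 has {1,5,6,7,8,9}; col 9 has {1,2,4,5,6,7,8,9}; box has {1,2,5,6,7,8,9} → only 3 remains.
r1c8 = 7: row 1 has {3,4,6,8,9}; col 8 has {1,5,6,8,9}; box has {1,2,3,4,5,6,8,9} → only 7 remains.
r2c5 = 7: row 2 has {1,2,3,4,5,6,8,9}; col 5 has {1,5,6,8,9}; box has {3,6,8,9} → only 7 remains.
r3c6 = 4: row 3 has {1,2,3,5,6,7,8,9}; col 6 has {3,6,7,8,9}; box has {3,6,7,8,9} → only 4 remains.
r7c5 = 4: row 7 has {1,2,3,5,6,7,8,9}; col 5 has {1,5,6,7,8,9}; box has {1,5,6,7,8,9} → only 4 remains.

391647852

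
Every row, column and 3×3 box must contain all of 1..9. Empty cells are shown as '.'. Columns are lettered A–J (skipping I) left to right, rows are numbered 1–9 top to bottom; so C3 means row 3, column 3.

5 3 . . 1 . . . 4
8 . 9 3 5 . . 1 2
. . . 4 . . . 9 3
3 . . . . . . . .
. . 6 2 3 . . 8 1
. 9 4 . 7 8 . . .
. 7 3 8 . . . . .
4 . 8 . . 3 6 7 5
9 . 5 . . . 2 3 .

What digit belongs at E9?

6

H1 = 6: row 1 has {1,3,4,5}; col 8 has {1,3,7,8,9}; box has {1,2,3,4,9} → only 6 remains.
G2 = 7: row 2 has {1,2,3,5,8,9}; col 7 has {2,6}; box has {1,2,3,4,6,9} → only 7 remains.
A5 = 7: row 5 has {1,2,3,6,8}; col 1 has {3,4,5,8,9}; box has {3,4,6,9} → only 7 remains.
B5 = 5: row 5 has {1,2,3,6,7,8}; col 2 has {3,7,9}; box has {3,4,6,7,9} → only 5 remains.
J6 = 6: row 6 has {4,7,8,9}; col 9 has {1,2,3,4,5}; box has {1,8} → only 6 remains.
H7 = 4: row 7 has {3,7,8}; col 8 has {1,3,6,7,8,9}; box has {2,3,5,6,7} → only 4 remains.
J7 = 9: row 7 has {3,4,7,8}; col 9 has {1,2,3,4,5,6}; box has {2,3,4,5,6,7} → only 9 remains.
J9 = 8: row 9 has {2,3,5,9}; col 9 has {1,2,3,4,5,6,9}; box has {2,3,4,5,6,7,9} → only 8 remains.
G1 = 8: row 1 has {1,3,4,5,6}; col 7 has {2,6,7}; box has {1,2,3,4,6,7,9} → only 8 remains.
F2 = 6: row 2 has {1,2,3,5,7,8,9}; col 6 has {3,8}; box has {1,3,4,5} → only 6 remains.
G3 = 5: row 3 has {3,4,9}; col 7 has {2,6,7,8}; box has {1,2,3,4,6,7,8,9} → only 5 remains.
J4 = 7: row 4 has {3}; col 9 has {1,2,3,4,5,6,8,9}; box has {1,6,8} → only 7 remains.
G6 = 3: row 6 has {4,6,7,8,9}; col 7 has {2,5,6,7,8}; box has {1,6,7,8} → only 3 remains.
G7 = 1: row 7 has {3,4,7,8,9}; col 7 has {2,3,5,6,7,8}; box has {2,3,4,5,6,7,8,9} → only 1 remains.
B2 = 4: row 2 has {1,2,3,5,6,7,8,9}; col 2 has {3,5,7,9}; box has {3,5,8,9} → only 4 remains.
E3 = 8: in row 3, 8 can only go here (every other open cell in that row sees an 8).
B4 = 8: in row 4, 8 can only go here (every other open cell in that row sees an 8).
F7 = 5: in row 7, 5 can only go here (every other open cell in that row sees a 5).
Singles propagation stalls before the target is settled. Branch on C1 (candidates {2,7}).
  Try C1 = 2: this forces C4=1, A6=2, H6=5, A7=6, E7=2, E8=9, B9=1; then column 6 has no cell left for 1 — contradiction.
So C1 = 7.
D1 = 9 (sole candidate).
F1 = 2 (sole candidate).
F3 = 7 (sole candidate).
D8 = 1 (sole candidate).
F9 = 4 (sole candidate).
F5 = 9 (sole candidate).
G5 = 4 (sole candidate).
D6 = 5 (sole candidate).
H6 = 2 (sole candidate).
B8 = 2 (sole candidate).
E8 = 9 (sole candidate).
E9 = 6: row 9 has {2,3,4,5,8,9}; col 5 has {1,3,5,7,8,9}; box has {1,3,4,5,8,9} → only 6 remains.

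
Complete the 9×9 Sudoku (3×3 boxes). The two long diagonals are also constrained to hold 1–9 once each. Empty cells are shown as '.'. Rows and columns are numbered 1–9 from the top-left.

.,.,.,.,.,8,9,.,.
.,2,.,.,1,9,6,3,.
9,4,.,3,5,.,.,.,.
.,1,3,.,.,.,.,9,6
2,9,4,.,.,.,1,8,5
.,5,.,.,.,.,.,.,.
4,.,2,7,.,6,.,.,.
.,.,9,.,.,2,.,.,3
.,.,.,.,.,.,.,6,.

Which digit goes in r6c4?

r2c4 = 4 (sole candidate).
r3c6 = 7 (sole candidate).
r3c7 = 8 (sole candidate).
r5c4 = 6 (sole candidate).
r5c5 = 7 (sole candidate).
r5c6 = 3 (sole candidate).
r7c7 = 5 (sole candidate).
r7c8 = 1 (sole candidate).
r8c2 = 6 (sole candidate).
r8c8 = 4 (sole candidate).
r1c4 = 2 (sole candidate).
r1c5 = 6 (sole candidate).
r2c9 = 7 (sole candidate).
r3c8 = 2 (sole candidate).
r3c9 = 1 (sole candidate).
r4c4 = 8 (sole candidate).
r6c6 = 1 (sole candidate).
r6c8 = 7 (sole candidate).
r8c5 = 8 (sole candidate).
r8c7 = 7 (sole candidate).
r9c7 = 2 (sole candidate).
r9c9 = 9 (sole candidate).
r1c1 = 3 (sole candidate).
r1c2 = 7 (sole candidate).
r1c8 = 5 (sole candidate).
r1c9 = 4 (sole candidate).
r3c3 = 6 (sole candidate).
r4c1 = 7 (sole candidate).
r4c6 = 5 (sole candidate).
r4c7 = 4 (sole candidate).
r6c3 = 8 (sole candidate).
r6c4 = 9: row 6 has {1,5,7,8}; col 4 has {2,3,4,6,7,8}; box has {1,3,5,6,7,8}; anti-diagonal has {2,3,4,5,6,7,8} → only 9 remains.

9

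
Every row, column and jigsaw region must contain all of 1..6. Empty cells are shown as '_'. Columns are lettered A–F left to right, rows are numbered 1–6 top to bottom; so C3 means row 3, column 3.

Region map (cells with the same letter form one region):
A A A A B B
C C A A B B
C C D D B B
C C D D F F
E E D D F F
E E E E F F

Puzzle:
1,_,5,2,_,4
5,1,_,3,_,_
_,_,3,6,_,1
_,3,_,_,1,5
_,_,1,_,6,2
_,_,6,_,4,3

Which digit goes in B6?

5

B1 = 6 (sole candidate).
E1 = 3 (sole candidate).
C2 = 4 (sole candidate).
E2 = 2 (sole candidate).
F2 = 6 (sole candidate).
E3 = 5 (sole candidate).
C4 = 2 (sole candidate).
D4 = 4 (sole candidate).
D5 = 5 (sole candidate).
A6 = 2 (sole candidate).
B6 = 5: row 6 has {2,3,4,6}; col 2 has {1,3,6}; region has {2,6} → only 5 remains.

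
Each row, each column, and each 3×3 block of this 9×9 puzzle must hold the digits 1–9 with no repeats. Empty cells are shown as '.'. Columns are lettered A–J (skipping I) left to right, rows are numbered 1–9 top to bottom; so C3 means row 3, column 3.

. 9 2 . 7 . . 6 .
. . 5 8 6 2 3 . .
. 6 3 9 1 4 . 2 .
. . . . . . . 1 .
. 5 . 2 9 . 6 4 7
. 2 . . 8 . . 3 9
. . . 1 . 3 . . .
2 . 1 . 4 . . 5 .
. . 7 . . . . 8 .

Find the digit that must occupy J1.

F1 = 5: row 1 has {2,6,7,9}; col 6 has {2,3,4}; box has {1,2,4,6,7,8,9} → only 5 remains.
C5 = 8: row 5 has {2,4,5,6,7,9}; col 3 has {1,2,3,5,7}; box has {2,5} → only 8 remains.
F5 = 1: row 5 has {2,4,5,6,7,8,9}; col 6 has {2,3,4,5}; box has {2,8,9} → only 1 remains.
G6 = 5: row 6 has {2,3,8,9}; col 7 has {3,6}; box has {1,3,4,6,7,9} → only 5 remains.
D1 = 3: row 1 has {2,5,6,7,9}; col 4 has {1,2,8,9}; box has {1,2,4,5,6,7,8,9} → only 3 remains.
A5 = 3: row 5 has {1,2,4,5,6,7,8,9}; col 1 has {2}; box has {2,5,8} → only 3 remains.
H2 = 9: in row 2, 9 can only go here (every other open cell in that row sees a 9).
H7 = 7: row 7 has {1,3}; col 8 has {1,2,3,4,5,6,8,9}; box has {5,8} → only 7 remains.
G8 = 9: row 8 has {1,2,4,5}; col 7 has {3,5,6}; box has {5,7,8} → only 9 remains.
J3 = 5: in row 3, 5 can only go here (every other open cell in that row sees a 5).
E4 = 3: in row 4, 3 can only go here (every other open cell in that row sees a 3).
D4 = 5: in row 4, 5 can only go here (every other open cell in that row sees a 5).
D9 = 6: row 9 has {7,8}; col 4 has {1,2,3,5,8,9}; box has {1,3,4} → only 6 remains.
F9 = 9: row 9 has {6,7,8}; col 6 has {1,2,3,4,5}; box has {1,3,4,6} → only 9 remains.
D8 = 7: row 8 has {1,2,4,5,9}; col 4 has {1,2,3,5,6,8,9}; box has {1,3,4,6,9} → only 7 remains.
F8 = 8: row 8 has {1,2,4,5,7,9}; col 6 has {1,2,3,4,5,9}; box has {1,3,4,6,7,9} → only 8 remains.
D6 = 4: row 6 has {2,3,5,8,9}; col 4 has {1,2,3,5,6,7,8,9}; box has {1,2,3,5,8,9} → only 4 remains.
B8 = 3: row 8 has {1,2,4,5,7,8,9}; col 2 has {2,5,6,9}; box has {1,2,7} → only 3 remains.
J8 = 6: row 8 has {1,2,3,4,5,7,8,9}; col 9 has {5,7,9}; box has {5,7,8,9} → only 6 remains.
B9 = 4: row 9 has {6,7,8,9}; col 2 has {2,3,5,6,9}; box has {1,2,3,7} → only 4 remains.
B4 = 7: row 4 has {1,3,5}; col 2 has {2,3,4,5,6,9}; box has {2,3,5,8} → only 7 remains.
F4 = 6: row 4 has {1,3,5,7}; col 6 has {1,2,3,4,5,8,9}; box has {1,2,3,4,5,8,9} → only 6 remains.
C6 = 6: row 6 has {2,3,4,5,8,9}; col 3 has {1,2,3,5,7,8}; box has {2,3,5,7,8} → only 6 remains.
F6 = 7: row 6 has {2,3,4,5,6,8,9}; col 6 has {1,2,3,4,5,6,8,9}; box has {1,2,3,4,5,6,8,9} → only 7 remains.
B7 = 8: row 7 has {1,3,7}; col 2 has {2,3,4,5,6,7,9}; box has {1,2,3,4,7} → only 8 remains.
C7 = 9: row 7 has {1,3,7,8}; col 3 has {1,2,3,5,6,7,8}; box has {1,2,3,4,7,8} → only 9 remains.
A9 = 5: row 9 has {4,6,7,8,9}; col 1 has {2,3}; box has {1,2,3,4,7,8,9} → only 5 remains.
E9 = 2: row 9 has {4,5,6,7,8,9}; col 5 has {1,3,4,6,7,8,9}; box has {1,3,4,6,7,8,9} → only 2 remains.
G9 = 1: row 9 has {2,4,5,6,7,8,9}; col 7 has {3,5,6,9}; box has {5,6,7,8,9} → only 1 remains.
J9 = 3: row 9 has {1,2,4,5,6,7,8,9}; col 9 has {5,6,7,9}; box has {1,5,6,7,8,9} → only 3 remains.
B2 = 1: row 2 has {2,3,5,6,8,9}; col 2 has {2,3,4,5,6,7,8,9}; box has {2,3,5,6,9} → only 1 remains.
J2 = 4: row 2 has {1,2,3,5,6,8,9}; col 9 has {3,5,6,7,9}; box has {2,3,5,6,9} → only 4 remains.
C4 = 4: row 4 has {1,3,5,6,7}; col 3 has {1,2,3,5,6,7,8,9}; box has {2,3,5,6,7,8} → only 4 remains.
A6 = 1: row 6 has {2,3,4,5,6,7,8,9}; col 1 has {2,3,5}; box has {2,3,4,5,6,7,8} → only 1 remains.
A7 = 6: row 7 has {1,3,7,8,9}; col 1 has {1,2,3,5}; box has {1,2,3,4,5,7,8,9} → only 6 remains.
E7 = 5: row 7 has {1,3,6,7,8,9}; col 5 has {1,2,3,4,6,7,8,9}; box has {1,2,3,4,6,7,8,9} → only 5 remains.
J7 = 2: row 7 has {1,3,5,6,7,8,9}; col 9 has {3,4,5,6,7,9}; box has {1,3,5,6,7,8,9} → only 2 remains.
G1 = 8: row 1 has {2,3,5,6,7,9}; col 7 has {1,3,5,6,9}; box has {2,3,4,5,6,9} → only 8 remains.
J1 = 1: row 1 has {2,3,5,6,7,8,9}; col 9 has {2,3,4,5,6,7,9}; box has {2,3,4,5,6,8,9} → only 1 remains.

1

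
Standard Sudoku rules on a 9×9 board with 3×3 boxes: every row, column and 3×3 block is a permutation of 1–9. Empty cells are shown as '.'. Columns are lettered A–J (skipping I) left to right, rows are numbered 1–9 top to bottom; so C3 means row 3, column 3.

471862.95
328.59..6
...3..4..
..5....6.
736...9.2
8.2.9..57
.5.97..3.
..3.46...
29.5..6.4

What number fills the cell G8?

G1 = 3: row 1 has {1,2,4,5,6,7,8,9}; col 7 has {4,6,9}; box has {4,5,6,9} → only 3 remains.
B3 = 6: row 3 has {3,4}; col 2 has {2,3,5,7,9}; box has {1,2,3,4,7,8} → only 6 remains.
C3 = 9: row 3 has {3,4,6}; col 3 has {1,2,3,5,6,8}; box has {1,2,3,4,6,7,8} → only 9 remains.
E3 = 1: row 3 has {3,4,6,9}; col 5 has {4,5,6,7,9}; box has {2,3,5,6,8,9} → only 1 remains.
F3 = 7: row 3 has {1,3,4,6,9}; col 6 has {2,6,9}; box has {1,2,3,5,6,8,9} → only 7 remains.
J3 = 8: row 3 has {1,3,4,6,7,9}; col 9 has {2,4,5,6,7}; box has {3,4,5,6,9} → only 8 remains.
E5 = 8: row 5 has {2,3,6,7,9}; col 5 has {1,4,5,6,7,9}; box has {9} → only 8 remains.
G6 = 1: row 6 has {2,5,7,8,9}; col 7 has {3,4,6,9}; box has {2,5,6,7,9} → only 1 remains.
C7 = 4: row 7 has {3,5,7,9}; col 3 has {1,2,3,5,6,8,9}; box has {2,3,5,9} → only 4 remains.
J7 = 1: row 7 has {3,4,5,7,9}; col 9 has {2,4,5,6,7,8}; box has {3,4,6} → only 1 remains.
A8 = 1: row 8 has {3,4,6}; col 1 has {2,3,4,7,8}; box has {2,3,4,5,9} → only 1 remains.
B8 = 8: row 8 has {1,3,4,6}; col 2 has {2,3,5,6,7,9}; box has {1,2,3,4,5,9} → only 8 remains.
D8 = 2: row 8 has {1,3,4,6,8}; col 4 has {3,5,8,9}; box has {4,5,6,7,9} → only 2 remains.
H8 = 7: row 8 has {1,2,3,4,6,8}; col 8 has {3,5,6,9}; box has {1,3,4,6} → only 7 remains.
J8 = 9: row 8 has {1,2,3,4,6,7,8}; col 9 has {1,2,4,5,6,7,8}; box has {1,3,4,6,7} → only 9 remains.
C9 = 7: row 9 has {2,4,5,6,9}; col 3 has {1,2,3,4,5,6,8,9}; box has {1,2,3,4,5,8,9} → only 7 remains.
E9 = 3: row 9 has {2,4,5,6,7,9}; col 5 has {1,4,5,6,7,8,9}; box has {2,4,5,6,7,9} → only 3 remains.
H9 = 8: row 9 has {2,3,4,5,6,7,9}; col 8 has {3,5,6,7,9}; box has {1,3,4,6,7,9} → only 8 remains.
D2 = 4: row 2 has {2,3,5,6,8,9}; col 4 has {2,3,5,8,9}; box has {1,2,3,5,6,7,8,9} → only 4 remains.
G2 = 7: row 2 has {2,3,4,5,6,8,9}; col 7 has {1,3,4,6,9}; box has {3,4,5,6,8,9} → only 7 remains.
H2 = 1: row 2 has {2,3,4,5,6,7,8,9}; col 8 has {3,5,6,7,8,9}; box has {3,4,5,6,7,8,9} → only 1 remains.
A3 = 5: row 3 has {1,3,4,6,7,8,9}; col 1 has {1,2,3,4,7,8}; box has {1,2,3,4,6,7,8,9} → only 5 remains.
H3 = 2: row 3 has {1,3,4,5,6,7,8,9}; col 8 has {1,3,5,6,7,8,9}; box has {1,3,4,5,6,7,8,9} → only 2 remains.
A4 = 9: row 4 has {5,6}; col 1 has {1,2,3,4,5,7,8}; box has {2,3,5,6,7,8} → only 9 remains.
E4 = 2: row 4 has {5,6,9}; col 5 has {1,3,4,5,6,7,8,9}; box has {8,9} → only 2 remains.
G4 = 8: row 4 has {2,5,6,9}; col 7 has {1,3,4,6,7,9}; box has {1,2,5,6,7,9} → only 8 remains.
J4 = 3: row 4 has {2,5,6,8,9}; col 9 has {1,2,4,5,6,7,8,9}; box has {1,2,5,6,7,8,9} → only 3 remains.
D5 = 1: row 5 has {2,3,6,7,8,9}; col 4 has {2,3,4,5,8,9}; box has {2,8,9} → only 1 remains.
H5 = 4: row 5 has {1,2,3,6,7,8,9}; col 8 has {1,2,3,5,6,7,8,9}; box has {1,2,3,5,6,7,8,9} → only 4 remains.
B6 = 4: row 6 has {1,2,5,7,8,9}; col 2 has {2,3,5,6,7,8,9}; box has {2,3,5,6,7,8,9} → only 4 remains.
D6 = 6: row 6 has {1,2,4,5,7,8,9}; col 4 has {1,2,3,4,5,8,9}; box has {1,2,8,9} → only 6 remains.
F6 = 3: row 6 has {1,2,4,5,6,7,8,9}; col 6 has {2,6,7,9}; box has {1,2,6,8,9} → only 3 remains.
A7 = 6: row 7 has {1,3,4,5,7,9}; col 1 has {1,2,3,4,5,7,8,9}; box has {1,2,3,4,5,7,8,9} → only 6 remains.
F7 = 8: row 7 has {1,3,4,5,6,7,9}; col 6 has {2,3,6,7,9}; box has {2,3,4,5,6,7,9} → only 8 remains.
G7 = 2: row 7 has {1,3,4,5,6,7,8,9}; col 7 has {1,3,4,6,7,8,9}; box has {1,3,4,6,7,8,9} → only 2 remains.
G8 = 5: row 8 has {1,2,3,4,6,7,8,9}; col 7 has {1,2,3,4,6,7,8,9}; box has {1,2,3,4,6,7,8,9} → only 5 remains.

5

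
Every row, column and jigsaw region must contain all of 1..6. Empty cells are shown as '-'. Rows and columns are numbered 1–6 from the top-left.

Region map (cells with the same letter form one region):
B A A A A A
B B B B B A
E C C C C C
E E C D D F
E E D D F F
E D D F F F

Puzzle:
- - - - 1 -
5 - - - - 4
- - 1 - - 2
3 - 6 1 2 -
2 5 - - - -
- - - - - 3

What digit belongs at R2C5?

R4C2 = 4: row 4 has {1,2,3,6}; col 2 has {5}; region has {2,3,5} → only 4 remains.
R4C6 = 5: row 4 has {1,2,3,4,6}; col 6 has {2,3,4}; region has {3} → only 5 remains.
R6C2 = 6: row 6 has {3}; col 2 has {4,5}; region has {1,2} → only 6 remains.
R6C5 = 4: row 6 has {3,6}; col 5 has {1,2}; region has {3,5} → only 4 remains.
R1C6 = 6: row 1 has {1}; col 6 has {2,3,4,5}; region has {1,4} → only 6 remains.
R3C1 = 6: row 3 has {1,2}; col 1 has {2,3,5}; region has {2,3,4,5} → only 6 remains.
R3C2 = 3: row 3 has {1,2,6}; col 2 has {4,5,6}; region has {1,2,6} → only 3 remains.
R3C5 = 5: row 3 has {1,2,3,6}; col 5 has {1,2,4}; region has {1,2,3,6} → only 5 remains.
R5C5 = 6: row 5 has {2,5}; col 5 has {1,2,4,5}; region has {3,4,5} → only 6 remains.
R5C6 = 1: row 5 has {2,5,6}; col 6 has {2,3,4,5,6}; region has {3,4,5,6} → only 1 remains.
R6C1 = 1: row 6 has {3,4,6}; col 1 has {2,3,5,6}; region has {2,3,4,5,6} → only 1 remains.
R6C3 = 5: row 6 has {1,3,4,6}; col 3 has {1,6}; region has {1,2,6} → only 5 remains.
R6C4 = 2: row 6 has {1,3,4,5,6}; col 4 has {1}; region has {1,3,4,5,6} → only 2 remains.
R1C1 = 4: row 1 has {1,6}; col 1 has {1,2,3,5,6}; region has {5} → only 4 remains.
R1C2 = 2: row 1 has {1,4,6}; col 2 has {3,4,5,6}; region has {1,4,6} → only 2 remains.
R1C3 = 3: row 1 has {1,2,4,6}; col 3 has {1,5,6}; region has {1,2,4,6} → only 3 remains.
R1C4 = 5: row 1 has {1,2,3,4,6}; col 4 has {1,2}; region has {1,2,3,4,6} → only 5 remains.
R2C2 = 1: row 2 has {4,5}; col 2 has {2,3,4,5,6}; region has {4,5} → only 1 remains.
R2C3 = 2: row 2 has {1,4,5}; col 3 has {1,3,5,6}; region has {1,4,5} → only 2 remains.
R2C5 = 3: row 2 has {1,2,4,5}; col 5 has {1,2,4,5,6}; region has {1,2,4,5} → only 3 remains.

3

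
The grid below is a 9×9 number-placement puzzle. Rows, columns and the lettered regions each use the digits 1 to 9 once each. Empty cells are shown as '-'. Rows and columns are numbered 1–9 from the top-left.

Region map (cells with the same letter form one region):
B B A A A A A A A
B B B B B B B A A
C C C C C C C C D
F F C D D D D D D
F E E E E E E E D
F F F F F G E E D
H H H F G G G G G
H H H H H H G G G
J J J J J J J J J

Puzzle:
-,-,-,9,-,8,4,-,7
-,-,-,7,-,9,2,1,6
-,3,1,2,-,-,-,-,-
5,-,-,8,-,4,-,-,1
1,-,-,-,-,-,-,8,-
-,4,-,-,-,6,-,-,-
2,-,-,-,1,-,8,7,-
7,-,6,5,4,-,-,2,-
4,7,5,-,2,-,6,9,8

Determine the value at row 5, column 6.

2

row 6, column 4 = 3 (sole candidate).
row 6, column 8 = 5 (sole candidate).
row 7, column 2 = 9 (sole candidate).
row 7, column 3 = 3 (sole candidate).
row 7, column 4 = 6 (sole candidate).
row 7, column 6 = 5 (sole candidate).
row 7, column 9 = 4 (sole candidate).
row 8, column 6 = 1 (sole candidate).
row 9, column 4 = 1 (sole candidate).
row 9, column 6 = 3 (sole candidate).
row 1, column 3 = 2 (sole candidate).
row 1, column 8 = 3 (sole candidate).
row 3, column 6 = 7 (sole candidate).
row 4, column 2 = 2 (sole candidate).
row 4, column 3 = 9 (sole candidate).
row 4, column 8 = 6 (sole candidate).
row 5, column 2 = 6 (sole candidate).
row 5, column 4 = 4 (sole candidate).
row 5, column 6 = 2: row 5 has {1,4,6,8}; col 6 has {1,3,4,5,6,7,8,9}; region has {4,5,6,8} → only 2 remains.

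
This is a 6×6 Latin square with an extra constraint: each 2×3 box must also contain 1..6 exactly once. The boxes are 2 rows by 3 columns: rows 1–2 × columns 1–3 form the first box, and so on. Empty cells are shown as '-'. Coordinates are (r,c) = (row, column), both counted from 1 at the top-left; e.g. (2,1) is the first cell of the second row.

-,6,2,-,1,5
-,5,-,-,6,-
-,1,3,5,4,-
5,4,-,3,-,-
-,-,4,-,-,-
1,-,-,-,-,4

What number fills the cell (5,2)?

(1,4) = 4: row 1 has {1,2,5,6}; col 4 has {3,5}; box has {1,5,6} → only 4 remains.
(2,3) = 1: row 2 has {5,6}; col 3 has {2,3,4}; box has {2,5,6} → only 1 remains.
(2,4) = 2: row 2 has {1,5,6}; col 4 has {3,4,5}; box has {1,4,5,6} → only 2 remains.
(2,6) = 3: row 2 has {1,2,5,6}; col 6 has {4,5}; box has {1,2,4,5,6} → only 3 remains.
(4,3) = 6: row 4 has {3,4,5}; col 3 has {1,2,3,4}; box has {1,3,4,5} → only 6 remains.
(4,5) = 2: row 4 has {3,4,5,6}; col 5 has {1,4,6}; box has {3,4,5} → only 2 remains.
(4,6) = 1: row 4 has {2,3,4,5,6}; col 6 has {3,4,5}; box has {2,3,4,5} → only 1 remains.
(6,3) = 5: row 6 has {1,4}; col 3 has {1,2,3,4,6}; box has {1,4} → only 5 remains.
(6,4) = 6: row 6 has {1,4,5}; col 4 has {2,3,4,5}; box has {4} → only 6 remains.
(6,5) = 3: row 6 has {1,4,5,6}; col 5 has {1,2,4,6}; box has {4,6} → only 3 remains.
(1,1) = 3: row 1 has {1,2,4,5,6}; col 1 has {1,5}; box has {1,2,5,6} → only 3 remains.
(2,1) = 4: row 2 has {1,2,3,5,6}; col 1 has {1,3,5}; box has {1,2,3,5,6} → only 4 remains.
(3,1) = 2: row 3 has {1,3,4,5}; col 1 has {1,3,4,5}; box has {1,3,4,5,6} → only 2 remains.
(3,6) = 6: row 3 has {1,2,3,4,5}; col 6 has {1,3,4,5}; box has {1,2,3,4,5} → only 6 remains.
(5,1) = 6: row 5 has {4}; col 1 has {1,2,3,4,5}; box has {1,4,5} → only 6 remains.
(5,4) = 1: row 5 has {4,6}; col 4 has {2,3,4,5,6}; box has {3,4,6} → only 1 remains.
(5,5) = 5: row 5 has {1,4,6}; col 5 has {1,2,3,4,6}; box has {1,3,4,6} → only 5 remains.
(5,6) = 2: row 5 has {1,4,5,6}; col 6 has {1,3,4,5,6}; box has {1,3,4,5,6} → only 2 remains.
(6,2) = 2: row 6 has {1,3,4,5,6}; col 2 has {1,4,5,6}; box has {1,4,5,6} → only 2 remains.
(5,2) = 3: row 5 has {1,2,4,5,6}; col 2 has {1,2,4,5,6}; box has {1,2,4,5,6} → only 3 remains.

3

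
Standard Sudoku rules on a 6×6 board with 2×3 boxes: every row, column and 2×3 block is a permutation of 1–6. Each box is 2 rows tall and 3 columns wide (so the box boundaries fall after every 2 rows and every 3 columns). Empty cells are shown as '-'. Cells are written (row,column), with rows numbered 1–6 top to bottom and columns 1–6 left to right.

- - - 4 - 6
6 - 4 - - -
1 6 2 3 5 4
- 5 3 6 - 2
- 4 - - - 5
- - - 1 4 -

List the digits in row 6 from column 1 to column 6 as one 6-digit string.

526143

(4,1) = 4 (sole candidate).
(4,5) = 1 (sole candidate).
(5,4) = 2 (sole candidate).
(6,6) = 3: row 6 has {1,4}; col 6 has {2,4,5,6}; box has {1,2,4,5} → only 3 remains.
(2,4) = 5 (sole candidate).
(2,6) = 1 (sole candidate).
(5,1) = 3 (sole candidate).
(5,5) = 6 (sole candidate).
(6,2) = 2: row 6 has {1,3,4}; col 2 has {4,5,6}; box has {3,4} → only 2 remains.
(2,2) = 3 (sole candidate).
(2,5) = 2 (sole candidate).
(5,3) = 1 (sole candidate).
(6,1) = 5: row 6 has {1,2,3,4}; col 1 has {1,3,4,6}; box has {1,2,3,4} → only 5 remains.
(6,3) = 6: row 6 has {1,2,3,4,5}; col 3 has {1,2,3,4}; box has {1,2,3,4,5} → only 6 remains.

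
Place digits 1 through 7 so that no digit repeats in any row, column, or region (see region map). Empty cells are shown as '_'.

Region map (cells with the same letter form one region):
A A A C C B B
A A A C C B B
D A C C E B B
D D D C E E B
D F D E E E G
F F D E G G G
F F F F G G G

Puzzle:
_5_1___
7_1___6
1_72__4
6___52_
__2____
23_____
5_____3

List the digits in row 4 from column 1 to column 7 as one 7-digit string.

6743521

R3C2 = 6: row 3 has {1,2,4,7}; col 2 has {3,5}; region has {1,5,7} → only 6 remains.
R3C5 = 3: row 3 has {1,2,4,6,7}; col 5 has {5}; region has {2,5} → only 3 remains.
R3C6 = 5: row 3 has {1,2,3,4,6,7}; col 6 has {2}; region has {4,6} → only 5 remains.
R2C5 = 4: row 2 has {1,6,7}; col 5 has {3,5}; region has {1,2,7} → only 4 remains.
R2C6 = 3: row 2 has {1,4,6,7}; col 6 has {2,5}; region has {4,5,6} → only 3 remains.
R4C4 = 3: row 4 has {2,5,6}; col 4 has {1,2}; region has {1,2,4,7} → only 3 remains.
R1C5 = 6: row 1 has {1,5}; col 5 has {3,4,5}; region has {1,2,3,4,7} → only 6 remains.
R1C6 = 7: row 1 has {1,5,6}; col 6 has {2,3,5}; region has {3,4,5,6} → only 7 remains.
R1C7 = 2: row 1 has {1,5,6,7}; col 7 has {3,4,6}; region has {3,4,5,6,7} → only 2 remains.
R2C2 = 2: row 2 has {1,3,4,6,7}; col 2 has {3,5,6}; region has {1,5,6,7} → only 2 remains.
R2C4 = 5: row 2 has {1,2,3,4,6,7}; col 4 has {1,2,3}; region has {1,2,3,4,6,7} → only 5 remains.
R4C3 = 4: row 4 has {2,3,5,6}; col 3 has {1,2,7}; region has {1,2,6} → only 4 remains.
R4C7 = 1: row 4 has {2,3,4,5,6}; col 7 has {2,3,4,6}; region has {2,3,4,5,6,7} → only 1 remains.
R5C1 = 3: row 5 has {2}; col 1 has {1,2,5,6,7}; region has {1,2,4,6} → only 3 remains.
R6C3 = 5: row 6 has {2,3}; col 3 has {1,2,4,7}; region has {1,2,3,4,6} → only 5 remains.
R6C7 = 7: row 6 has {2,3,5}; col 7 has {1,2,3,4,6}; region has {3} → only 7 remains.
R7C3 = 6: row 7 has {3,5}; col 3 has {1,2,4,5,7}; region has {2,3,5} → only 6 remains.
R1C1 = 4: row 1 has {1,2,5,6,7}; col 1 has {1,2,3,5,6,7}; region has {1,2,5,6,7} → only 4 remains.
R1C3 = 3: row 1 has {1,2,4,5,6,7}; col 3 has {1,2,4,5,6,7}; region has {1,2,4,5,6,7} → only 3 remains.
R4C2 = 7: row 4 has {1,2,3,4,5,6}; col 2 has {2,3,5,6}; region has {1,2,3,4,5,6} → only 7 remains.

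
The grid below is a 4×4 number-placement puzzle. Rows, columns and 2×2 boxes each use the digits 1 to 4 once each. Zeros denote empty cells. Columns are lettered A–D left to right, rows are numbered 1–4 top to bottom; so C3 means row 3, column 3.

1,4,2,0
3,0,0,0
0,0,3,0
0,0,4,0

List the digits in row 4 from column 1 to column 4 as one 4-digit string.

2341

D1 = 3 (sole candidate).
B2 = 2 (sole candidate).
C2 = 1 (sole candidate).
D2 = 4 (sole candidate).
B3 = 1 (sole candidate).
D3 = 2 (sole candidate).
A4 = 2: row 4 has {4}; col 1 has {1,3}; box has {1} → only 2 remains.
B4 = 3: row 4 has {2,4}; col 2 has {1,2,4}; box has {1,2} → only 3 remains.
D4 = 1: row 4 has {2,3,4}; col 4 has {2,3,4}; box has {2,3,4} → only 1 remains.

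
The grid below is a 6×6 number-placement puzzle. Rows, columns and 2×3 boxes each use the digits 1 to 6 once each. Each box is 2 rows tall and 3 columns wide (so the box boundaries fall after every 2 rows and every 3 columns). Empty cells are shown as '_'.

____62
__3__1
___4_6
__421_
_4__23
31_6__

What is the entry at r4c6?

5

r1c2 = 5 (sole candidate).
r1c3 = 1 (sole candidate).
r1c4 = 3 (sole candidate).
r2c4 = 5 (sole candidate).
r2c5 = 4 (sole candidate).
r4c6 = 5: row 4 has {1,2,4}; col 6 has {1,2,3,6}; box has {1,2,4,6} → only 5 remains.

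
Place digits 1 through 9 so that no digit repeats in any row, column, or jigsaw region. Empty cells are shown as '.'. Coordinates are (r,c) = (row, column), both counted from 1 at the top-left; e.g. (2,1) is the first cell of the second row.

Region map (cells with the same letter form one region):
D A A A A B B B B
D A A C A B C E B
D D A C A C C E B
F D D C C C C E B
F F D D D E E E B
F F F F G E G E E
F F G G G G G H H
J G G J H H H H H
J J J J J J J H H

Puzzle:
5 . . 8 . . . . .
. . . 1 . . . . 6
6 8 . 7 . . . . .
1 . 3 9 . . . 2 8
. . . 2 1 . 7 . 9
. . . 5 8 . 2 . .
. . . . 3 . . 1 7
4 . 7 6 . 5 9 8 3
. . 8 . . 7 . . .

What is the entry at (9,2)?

(5,3) = 4: row 5 has {1,2,7,9}; col 3 has {3,7,8}; region has {1,2,3,5,6,8} → only 4 remains.
(7,4) = 4: row 7 has {1,3,7}; col 4 has {1,2,5,6,7,8,9}; region has {2,3,7,8} → only 4 remains.
(8,2) = 1: row 8 has {3,4,5,6,7,8,9}; col 2 has {8}; region has {2,3,4,7,8} → only 1 remains.
(8,5) = 2: row 8 has {1,3,4,5,6,7,8,9}; col 5 has {1,3,8}; region has {1,3,5,7,8,9} → only 2 remains.
(9,4) = 3: row 9 has {7,8}; col 4 has {1,2,4,5,6,7,8,9}; region has {4,6,7,8} → only 3 remains.
(9,9) = 4: row 9 has {3,7,8}; col 9 has {3,6,7,8,9}; region has {1,2,3,5,7,8,9} → only 4 remains.
(4,2) = 7: row 4 has {1,2,3,8,9}; col 2 has {1,8}; region has {1,2,3,4,5,6,8} → only 7 remains.
(6,9) = 1: row 6 has {2,5,8}; col 9 has {3,4,6,7,8,9}; region has {2,7} → only 1 remains.
(9,8) = 6: row 9 has {3,4,7,8}; col 8 has {1,2,8}; region has {1,2,3,4,5,7,8,9} → only 6 remains.
(1,9) = 2: row 1 has {5,8}; col 9 has {1,3,4,6,7,8,9}; region has {6,8,9} → only 2 remains.
(2,1) = 9: row 2 has {1,6}; col 1 has {1,4,5,6}; region has {1,2,3,4,5,6,7,8} → only 9 remains.
(3,9) = 5: row 3 has {6,7,8}; col 9 has {1,2,3,4,6,7,8,9}; region has {2,6,8,9} → only 5 remains.
(9,1) = 2: row 9 has {3,4,6,7,8}; col 1 has {1,4,5,6,9}; region has {3,4,6,7,8} → only 2 remains.
(7,1) = 8: row 7 has {1,3,4,7}; col 1 has {1,2,4,5,6,9}; region has {1,5} → only 8 remains.
(5,1) = 3: row 5 has {1,2,4,7,9}; col 1 has {1,2,4,5,6,8,9}; region has {1,5,8} → only 3 remains.
(5,2) = 6: row 5 has {1,2,3,4,7,9}; col 2 has {1,7,8}; region has {1,3,5,8} → only 6 remains.
(5,6) = 8: row 5 has {1,2,3,4,6,7,9}; col 6 has {5,7}; region has {1,2,7} → only 8 remains.
(5,8) = 5: row 5 has {1,2,3,4,6,7,8,9}; col 8 has {1,2,6,8}; region has {1,2,7,8} → only 5 remains.
(6,1) = 7: row 6 has {1,2,5,8}; col 1 has {1,2,3,4,5,6,8,9}; region has {1,3,5,6,8} → only 7 remains.
(6,3) = 9: row 6 has {1,2,5,7,8}; col 3 has {3,4,7,8}; region has {1,3,5,6,7,8} → only 9 remains.
(7,2) = 2: row 7 has {1,3,4,7,8}; col 2 has {1,6,7,8}; region has {1,3,5,6,7,8,9} → only 2 remains.
(6,2) = 4: row 6 has {1,2,5,7,8,9}; col 2 has {1,2,6,7,8}; region has {1,2,3,5,6,7,8,9} → only 4 remains.
(6,8) = 3: row 6 has {1,2,4,5,7,8,9}; col 8 has {1,2,5,6,8}; region has {1,2,5,7,8} → only 3 remains.
(2,8) = 4: row 2 has {1,6,9}; col 8 has {1,2,3,5,6,8}; region has {1,2,3,5,7,8} → only 4 remains.
(3,8) = 9: row 3 has {5,6,7,8}; col 8 has {1,2,3,4,5,6,8}; region has {1,2,3,4,5,7,8} → only 9 remains.
(6,6) = 6: row 6 has {1,2,3,4,5,7,8,9}; col 6 has {5,7,8}; region has {1,2,3,4,5,7,8,9} → only 6 remains.
(7,6) = 9: row 7 has {1,2,3,4,7,8}; col 6 has {5,6,7,8}; region has {1,2,3,4,7,8} → only 9 remains.
(1,8) = 7: row 1 has {2,5,8}; col 8 has {1,2,3,4,5,6,8,9}; region has {2,5,6,8,9} → only 7 remains.
(2,6) = 3: row 2 has {1,4,6,9}; col 6 has {5,6,7,8,9}; region has {2,5,6,7,8,9} → only 3 remains.
(3,5) = 4: row 3 has {5,6,7,8,9}; col 5 has {1,2,3,8}; region has {8} → only 4 remains.
(3,6) = 2: row 3 has {4,5,6,7,8,9}; col 6 has {3,5,6,7,8,9}; region has {1,7,9} → only 2 remains.
(3,7) = 3: row 3 has {2,4,5,6,7,8,9}; col 7 has {2,7,9}; region has {1,2,7,9} → only 3 remains.
(4,6) = 4: row 4 has {1,2,3,7,8,9}; col 6 has {2,3,5,6,7,8,9}; region has {1,2,3,7,9} → only 4 remains.
(1,6) = 1: row 1 has {2,5,7,8}; col 6 has {2,3,4,5,6,7,8,9}; region has {2,3,5,6,7,8,9} → only 1 remains.
(1,7) = 4: row 1 has {1,2,5,7,8}; col 7 has {2,3,7,9}; region has {1,2,3,5,6,7,8,9} → only 4 remains.
(2,2) = 5: row 2 has {1,3,4,6,9}; col 2 has {1,2,4,6,7,8}; region has {4,8} → only 5 remains.
(2,3) = 2: row 2 has {1,3,4,5,6,9}; col 3 has {3,4,7,8,9}; region has {4,5,8} → only 2 remains.
(2,5) = 7: row 2 has {1,2,3,4,5,6,9}; col 5 has {1,2,3,4,8}; region has {2,4,5,8} → only 7 remains.
(2,7) = 8: row 2 has {1,2,3,4,5,6,7,9}; col 7 has {2,3,4,7,9}; region has {1,2,3,4,7,9} → only 8 remains.
(3,3) = 1: row 3 has {2,3,4,5,6,7,8,9}; col 3 has {2,3,4,7,8,9}; region has {2,4,5,7,8} → only 1 remains.
(9,2) = 9: row 9 has {2,3,4,6,7,8}; col 2 has {1,2,4,5,6,7,8}; region has {2,3,4,6,7,8} → only 9 remains.

9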